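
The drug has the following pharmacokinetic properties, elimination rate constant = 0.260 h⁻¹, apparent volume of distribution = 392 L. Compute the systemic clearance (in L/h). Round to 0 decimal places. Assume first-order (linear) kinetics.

CL = k × Vd = 0.260 × 392 = 101.9 L/h

102 L/h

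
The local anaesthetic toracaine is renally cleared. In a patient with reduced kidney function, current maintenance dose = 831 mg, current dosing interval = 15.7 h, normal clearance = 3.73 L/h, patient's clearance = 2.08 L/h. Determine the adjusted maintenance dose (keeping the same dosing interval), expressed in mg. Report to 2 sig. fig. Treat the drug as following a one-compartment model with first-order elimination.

To keep the same average steady-state level, dosing rate must scale with clearance.
CL ratio = 2.08 / 3.73 = 0.5576
New dose (same interval) = 831 × 0.5576 = 463.4 mg

460 mg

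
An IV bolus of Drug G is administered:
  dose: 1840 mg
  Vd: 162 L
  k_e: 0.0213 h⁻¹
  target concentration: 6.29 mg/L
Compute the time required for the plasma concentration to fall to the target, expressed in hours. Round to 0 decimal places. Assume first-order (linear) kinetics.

C₀ = Dose / Vd = 1840 / 162 = 11.36 mg/L
t = ln(C₀ / C) / k = ln(11.36 / 6.29) / 0.02130
  = ln(1.806) / 0.02130 = 0.5911 / 0.02130 = 27.75 h

28 h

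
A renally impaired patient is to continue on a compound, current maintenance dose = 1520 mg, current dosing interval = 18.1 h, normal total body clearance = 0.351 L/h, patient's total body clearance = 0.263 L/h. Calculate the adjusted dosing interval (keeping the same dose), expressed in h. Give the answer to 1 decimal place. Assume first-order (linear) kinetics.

24.2 h

To keep the same average steady-state level, dosing rate must scale with clearance.
CL ratio = 0.263 / 0.351 = 0.7493
New interval (same dose) = 18.1 / 0.7493 = 24.16 h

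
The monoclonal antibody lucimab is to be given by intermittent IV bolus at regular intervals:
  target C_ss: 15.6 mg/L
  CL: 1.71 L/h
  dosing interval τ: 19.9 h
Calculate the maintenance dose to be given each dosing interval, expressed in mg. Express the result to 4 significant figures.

530.9 mg

At steady state, Dose/τ = Css × CL.
Dose = Css × CL × τ = 15.6 × 1.710 × 19.9 = 530.9 mg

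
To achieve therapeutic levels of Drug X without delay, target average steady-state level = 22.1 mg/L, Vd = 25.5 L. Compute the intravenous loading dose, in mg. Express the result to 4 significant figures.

LD = Css × Vd = 22.1 × 25.5 = 563.6 mg

563.6 mg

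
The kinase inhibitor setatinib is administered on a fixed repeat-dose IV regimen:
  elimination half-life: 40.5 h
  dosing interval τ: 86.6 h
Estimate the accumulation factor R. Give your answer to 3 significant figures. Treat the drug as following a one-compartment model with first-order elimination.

1.29

k = ln2 / t½ = 0.693147 / 40.5 = 0.01711 h⁻¹
e^(−kτ) = e^(−0.01711 × 86.6) = 0.2272
Accumulation ratio R = 1 / (1 − e^(−kτ)) = 1 / (1 − 0.2272) = 1.294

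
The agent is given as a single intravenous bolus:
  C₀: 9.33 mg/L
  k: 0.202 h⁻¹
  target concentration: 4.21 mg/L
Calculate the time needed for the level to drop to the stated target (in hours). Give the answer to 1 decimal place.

t = ln(C₀ / C) / k = ln(9.330 / 4.21) / 0.2020
  = ln(2.216) / 0.2020 = 0.7957 / 0.2020 = 3.939 h

3.9 h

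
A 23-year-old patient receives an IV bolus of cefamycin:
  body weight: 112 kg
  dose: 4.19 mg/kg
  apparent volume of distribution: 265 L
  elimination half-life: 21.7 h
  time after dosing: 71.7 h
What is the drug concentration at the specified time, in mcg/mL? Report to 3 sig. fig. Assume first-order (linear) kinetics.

Total dose = 4.19 × 112 = 469.3 mg
C₀ = Dose / Vd = 469.3 / 265 = 1.771 mg/L
k = ln2 / t½ = 0.693147 / 21.7 = 0.03194 h⁻¹
C = C₀ · e^(−k·t) = 1.771 × e^(−0.03194 × 71.7)
  = 1.771 × 0.1013 = 0.1794 mg/L
(0.1794 mg/L = 0.1794 mcg/mL)

0.179 mcg/mL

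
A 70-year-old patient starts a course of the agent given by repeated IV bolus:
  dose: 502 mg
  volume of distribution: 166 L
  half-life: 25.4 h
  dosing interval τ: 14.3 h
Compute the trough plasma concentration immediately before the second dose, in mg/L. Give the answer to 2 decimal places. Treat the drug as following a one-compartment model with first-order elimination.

2.05 mg/L

C₀ per dose = Dose / Vd = 502 / 166 = 3.024 mg/L
k = ln2 / t½ = 0.693147 / 25.4 = 0.02729 h⁻¹
Fraction remaining after one interval: r = e^(−kτ) = e^(−0.02729 × 14.3) = 0.6769
Before dose 2, 1 dose has been given (aged 1τ).
C_trough = C₀ × r = 3.024 × 0.6769 = 2.047 mg/L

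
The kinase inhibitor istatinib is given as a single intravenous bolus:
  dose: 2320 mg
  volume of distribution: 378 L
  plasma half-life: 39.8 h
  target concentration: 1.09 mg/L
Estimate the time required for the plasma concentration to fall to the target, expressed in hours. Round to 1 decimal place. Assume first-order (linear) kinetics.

C₀ = Dose / Vd = 2320 / 378 = 6.138 mg/L
k = ln2 / t½ = 0.693147 / 39.8 = 0.01742 h⁻¹
t = ln(C₀ / C) / k = ln(6.138 / 1.09) / 0.01742
  = ln(5.631) / 0.01742 = 1.728 / 0.01742 = 99.20 h

99.2 h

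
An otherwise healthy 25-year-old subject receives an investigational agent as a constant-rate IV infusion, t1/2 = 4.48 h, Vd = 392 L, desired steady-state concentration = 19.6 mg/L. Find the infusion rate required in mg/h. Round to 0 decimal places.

1189 mg/h

k = ln2 / t½ = 0.693147 / 4.48 = 0.1547 h⁻¹
CL = k × Vd = 0.1547 × 392 = 60.64 L/h
At steady state, infusion rate R₀ = Css × CL = 19.6 × 60.64 = 1189 mg/h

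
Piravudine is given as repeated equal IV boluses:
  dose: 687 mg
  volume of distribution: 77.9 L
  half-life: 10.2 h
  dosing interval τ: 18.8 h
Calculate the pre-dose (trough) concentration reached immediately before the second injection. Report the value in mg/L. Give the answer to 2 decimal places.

C₀ per dose = Dose / Vd = 687 / 77.9 = 8.819 mg/L
k = ln2 / t½ = 0.693147 / 10.2 = 0.06796 h⁻¹
Fraction remaining after one interval: r = e^(−kτ) = e^(−0.06796 × 18.8) = 0.2787
Before dose 2, 1 dose has been given (aged 1τ).
C_trough = C₀ × r = 8.819 × 0.2787 = 2.458 mg/L

2.46 mg/L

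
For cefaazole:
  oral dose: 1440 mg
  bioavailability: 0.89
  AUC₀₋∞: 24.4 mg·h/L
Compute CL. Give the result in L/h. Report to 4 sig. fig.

52.52 L/h

CL = F·Dose / AUC = 0.89 × 1440 / 24.4 = 52.52 L/h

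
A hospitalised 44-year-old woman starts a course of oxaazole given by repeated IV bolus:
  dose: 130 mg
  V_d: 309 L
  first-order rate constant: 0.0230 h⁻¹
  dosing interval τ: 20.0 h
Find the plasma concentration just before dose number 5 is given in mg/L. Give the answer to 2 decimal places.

0.61 mg/L

C₀ per dose = Dose / Vd = 130 / 309 = 0.4207 mg/L
Fraction remaining after one interval: r = e^(−kτ) = e^(−0.02300 × 20.0) = 0.6313
Before dose 5, 4 doses have been given (aged 1τ, 2τ, 3τ, 4τ).
C_trough = C₀ × (r + r² + … + r^4) = C₀ × r(1−r^4)/(1−r)
        = 0.4207 × 0.6313 × (1 − 0.1588) / (1 − 0.6313) = 0.6059 mg/L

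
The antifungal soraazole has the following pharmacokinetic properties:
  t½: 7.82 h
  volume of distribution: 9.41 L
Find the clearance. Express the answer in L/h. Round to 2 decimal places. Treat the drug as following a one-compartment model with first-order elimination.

0.83 L/h

k = ln2 / t½ = 0.693147 / 7.82 = 0.08864 h⁻¹
CL = k × Vd = 0.08864 × 9.41 = 0.8341 L/h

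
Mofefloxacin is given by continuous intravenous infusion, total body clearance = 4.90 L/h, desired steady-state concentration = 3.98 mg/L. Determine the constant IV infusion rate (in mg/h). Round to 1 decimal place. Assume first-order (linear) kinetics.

19.5 mg/h

At steady state, infusion rate R₀ = Css × CL = 3.98 × 4.900 = 19.50 mg/h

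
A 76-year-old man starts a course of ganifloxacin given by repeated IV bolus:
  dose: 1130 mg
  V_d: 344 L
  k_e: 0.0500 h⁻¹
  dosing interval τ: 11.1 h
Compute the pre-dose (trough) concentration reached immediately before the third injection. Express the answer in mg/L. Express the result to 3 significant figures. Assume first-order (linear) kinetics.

C₀ per dose = Dose / Vd = 1130 / 344 = 3.285 mg/L
Fraction remaining after one interval: r = e^(−kτ) = e^(−0.05000 × 11.1) = 0.5741
Before dose 3, 2 doses have been given (aged 1τ, 2τ).
C_trough = C₀ × (r + r²) = 3.285 × (0.5741 + 0.3296) = 2.969 mg/L

2.97 mg/L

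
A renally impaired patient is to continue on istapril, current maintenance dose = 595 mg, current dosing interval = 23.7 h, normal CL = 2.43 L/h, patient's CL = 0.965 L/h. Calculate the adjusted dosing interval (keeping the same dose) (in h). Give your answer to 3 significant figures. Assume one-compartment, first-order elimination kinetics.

To keep the same average steady-state level, dosing rate must scale with clearance.
CL ratio = 0.965 / 2.43 = 0.3971
New interval (same dose) = 23.7 / 0.3971 = 59.68 h

59.7 h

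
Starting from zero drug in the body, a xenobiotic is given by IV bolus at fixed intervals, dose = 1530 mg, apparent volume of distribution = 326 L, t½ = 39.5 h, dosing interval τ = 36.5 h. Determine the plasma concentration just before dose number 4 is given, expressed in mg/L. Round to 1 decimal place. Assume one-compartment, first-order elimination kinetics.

C₀ per dose = Dose / Vd = 1530 / 326 = 4.693 mg/L
k = ln2 / t½ = 0.693147 / 39.5 = 0.01755 h⁻¹
Fraction remaining after one interval: r = e^(−kτ) = e^(−0.01755 × 36.5) = 0.5270
Before dose 4, 3 doses have been given (aged 1τ, 2τ, 3τ).
C_trough = C₀ × (r + r² + … + r^3) = C₀ × r(1−r^3)/(1−r)
        = 4.693 × 0.5270 × (1 − 0.1464) / (1 − 0.5270) = 4.463 mg/L

4.5 mg/L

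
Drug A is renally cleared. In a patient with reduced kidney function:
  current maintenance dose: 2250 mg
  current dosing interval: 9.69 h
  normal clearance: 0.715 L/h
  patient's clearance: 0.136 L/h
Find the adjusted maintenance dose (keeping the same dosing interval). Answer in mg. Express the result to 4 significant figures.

428.0 mg

To keep the same average steady-state level, dosing rate must scale with clearance.
CL ratio = 0.136 / 0.715 = 0.1902
New dose (same interval) = 2250 × 0.1902 = 428.0 mg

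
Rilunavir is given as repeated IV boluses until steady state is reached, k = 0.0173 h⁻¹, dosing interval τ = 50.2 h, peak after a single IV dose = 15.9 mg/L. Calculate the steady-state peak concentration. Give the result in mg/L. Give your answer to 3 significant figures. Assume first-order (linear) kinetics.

27.4 mg/L

e^(−kτ) = e^(−0.01730 × 50.2) = 0.4196
Accumulation ratio R = 1 / (1 − e^(−kτ)) = 1 / (1 − 0.4196) = 1.723
Steady-state peak = C₀ × R = 15.9 × 1.723 = 27.40 mg/L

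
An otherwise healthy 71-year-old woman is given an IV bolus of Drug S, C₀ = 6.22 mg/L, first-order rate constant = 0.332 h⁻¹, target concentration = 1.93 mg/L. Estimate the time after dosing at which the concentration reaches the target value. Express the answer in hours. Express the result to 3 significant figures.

t = ln(C₀ / C) / k = ln(6.220 / 1.93) / 0.3320
  = ln(3.223) / 0.3320 = 1.170 / 0.3320 = 3.524 h

3.52 h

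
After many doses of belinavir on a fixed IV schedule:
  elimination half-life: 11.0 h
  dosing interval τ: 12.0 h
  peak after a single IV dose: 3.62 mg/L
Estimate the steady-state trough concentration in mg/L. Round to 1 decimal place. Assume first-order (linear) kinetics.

3.2 mg/L

k = ln2 / t½ = 0.693147 / 11.0 = 0.06301 h⁻¹
e^(−kτ) = e^(−0.06301 × 12.0) = 0.4695
Accumulation ratio R = 1 / (1 − e^(−kτ)) = 1 / (1 − 0.4695) = 1.885
Steady-state trough = C₀ × R × e^(−kτ) = 3.62 × 1.885 × 0.4695 = 3.204 mg/L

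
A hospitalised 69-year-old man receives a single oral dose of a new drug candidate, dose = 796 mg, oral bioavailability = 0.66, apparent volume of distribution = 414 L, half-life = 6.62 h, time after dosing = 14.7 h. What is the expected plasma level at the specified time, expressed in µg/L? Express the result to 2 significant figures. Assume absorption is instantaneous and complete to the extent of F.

Amount reaching circulation = F × Dose = 0.66 × 796.0 = 525.4 mg
C₀ = F·Dose / Vd = 525.4 / 414 = 1.269 mg/L
k = ln2 / t½ = 0.693147 / 6.62 = 0.1047 h⁻¹
C = C₀ · e^(−k·t) = 1.269 × e^(−0.1047 × 14.7)
  = 1.269 × 0.2146 = 0.2723 mg/L
Convert: 0.2723 mg/L × 1000 = 272.3 µg/L

270 µg/L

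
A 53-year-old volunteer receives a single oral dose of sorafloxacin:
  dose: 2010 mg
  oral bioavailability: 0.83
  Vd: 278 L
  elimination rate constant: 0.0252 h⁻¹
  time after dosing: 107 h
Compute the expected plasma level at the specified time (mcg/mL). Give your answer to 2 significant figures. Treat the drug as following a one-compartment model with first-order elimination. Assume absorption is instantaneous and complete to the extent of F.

Amount reaching circulation = F × Dose = 0.83 × 2010 = 1668 mg
C₀ = F·Dose / Vd = 1668 / 278 = 6.000 mg/L
C = C₀ · e^(−k·t) = 6.000 × e^(−0.02520 × 107)
  = 6.000 × 0.06745 = 0.4047 mg/L
(0.4047 mg/L = 0.4047 mcg/mL)

0.40 mcg/mL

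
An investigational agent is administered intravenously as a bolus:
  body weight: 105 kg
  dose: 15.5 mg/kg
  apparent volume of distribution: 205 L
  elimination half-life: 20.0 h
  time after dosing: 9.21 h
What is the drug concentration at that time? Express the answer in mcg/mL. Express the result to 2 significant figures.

Total dose = 15.5 × 105 = 1628 mg
C₀ = Dose / Vd = 1628 / 205 = 7.941 mg/L
k = ln2 / t½ = 0.693147 / 20.0 = 0.03466 h⁻¹
C = C₀ · e^(−k·t) = 7.941 × e^(−0.03466 × 9.21)
  = 7.941 × 0.7267 = 5.771 mg/L
(5.771 mg/L = 5.771 mcg/mL)

5.8 mcg/mL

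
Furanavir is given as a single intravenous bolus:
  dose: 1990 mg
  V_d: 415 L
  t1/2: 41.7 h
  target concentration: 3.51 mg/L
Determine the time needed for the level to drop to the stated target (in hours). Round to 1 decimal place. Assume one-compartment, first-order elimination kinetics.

18.8 h

C₀ = Dose / Vd = 1990 / 415 = 4.795 mg/L
k = ln2 / t½ = 0.693147 / 41.7 = 0.01662 h⁻¹
t = ln(C₀ / C) / k = ln(4.795 / 3.51) / 0.01662
  = ln(1.366) / 0.01662 = 0.3119 / 0.01662 = 18.77 h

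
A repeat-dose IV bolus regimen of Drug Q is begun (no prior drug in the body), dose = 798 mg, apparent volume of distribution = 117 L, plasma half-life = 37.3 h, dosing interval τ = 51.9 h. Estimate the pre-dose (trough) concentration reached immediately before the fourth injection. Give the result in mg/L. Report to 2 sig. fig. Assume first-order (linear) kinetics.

C₀ per dose = Dose / Vd = 798 / 117 = 6.821 mg/L
k = ln2 / t½ = 0.693147 / 37.3 = 0.01858 h⁻¹
Fraction remaining after one interval: r = e^(−kτ) = e^(−0.01858 × 51.9) = 0.3812
Before dose 4, 3 doses have been given (aged 1τ, 2τ, 3τ).
C_trough = C₀ × (r + r² + … + r^3) = C₀ × r(1−r^3)/(1−r)
        = 6.821 × 0.3812 × (1 − 0.05539) / (1 − 0.3812) = 3.969 mg/L

4.0 mg/L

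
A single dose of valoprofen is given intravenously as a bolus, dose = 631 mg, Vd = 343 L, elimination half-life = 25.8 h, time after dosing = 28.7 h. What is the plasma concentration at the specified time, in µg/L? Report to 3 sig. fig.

851 µg/L

C₀ = Dose / Vd = 631.0 / 343 = 1.840 mg/L
k = ln2 / t½ = 0.693147 / 25.8 = 0.02687 h⁻¹
C = C₀ · e^(−k·t) = 1.840 × e^(−0.02687 × 28.7)
  = 1.840 × 0.4625 = 0.8510 mg/L
Convert: 0.8510 mg/L × 1000 = 851.0 µg/L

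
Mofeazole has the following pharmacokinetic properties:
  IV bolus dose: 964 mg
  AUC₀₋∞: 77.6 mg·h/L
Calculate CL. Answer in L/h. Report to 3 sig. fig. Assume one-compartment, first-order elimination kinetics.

12.4 L/h

CL = Dose / AUC = 964 / 77.6 = 12.42 L/h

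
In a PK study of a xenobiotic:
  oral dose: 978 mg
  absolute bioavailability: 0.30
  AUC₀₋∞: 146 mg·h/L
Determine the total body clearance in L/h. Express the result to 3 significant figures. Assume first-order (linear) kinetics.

2.01 L/h

CL = F·Dose / AUC = 0.30 × 978 / 146 = 2.010 L/h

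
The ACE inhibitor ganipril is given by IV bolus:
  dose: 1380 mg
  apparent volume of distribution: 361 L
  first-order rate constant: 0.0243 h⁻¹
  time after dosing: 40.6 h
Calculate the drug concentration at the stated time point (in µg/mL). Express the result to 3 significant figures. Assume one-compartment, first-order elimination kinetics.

1.43 µg/mL

C₀ = Dose / Vd = 1380 / 361 = 3.823 mg/L
C = C₀ · e^(−k·t) = 3.823 × e^(−0.02430 × 40.6)
  = 3.823 × 0.3728 = 1.425 mg/L
(1.425 mg/L = 1.425 µg/mL)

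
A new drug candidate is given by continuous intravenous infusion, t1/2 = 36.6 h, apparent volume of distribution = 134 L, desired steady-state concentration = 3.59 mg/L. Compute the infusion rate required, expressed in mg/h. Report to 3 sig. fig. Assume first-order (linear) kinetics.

9.11 mg/h

k = ln2 / t½ = 0.693147 / 36.6 = 0.01894 h⁻¹
CL = k × Vd = 0.01894 × 134 = 2.538 L/h
At steady state, infusion rate R₀ = Css × CL = 3.59 × 2.538 = 9.111 mg/h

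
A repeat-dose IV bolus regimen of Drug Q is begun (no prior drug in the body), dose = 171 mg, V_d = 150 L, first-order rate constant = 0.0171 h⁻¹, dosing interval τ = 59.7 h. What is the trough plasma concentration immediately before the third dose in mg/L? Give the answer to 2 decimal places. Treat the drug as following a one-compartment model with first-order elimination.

0.56 mg/L

C₀ per dose = Dose / Vd = 171 / 150 = 1.140 mg/L
Fraction remaining after one interval: r = e^(−kτ) = e^(−0.01710 × 59.7) = 0.3603
Before dose 3, 2 doses have been given (aged 1τ, 2τ).
C_trough = C₀ × (r + r²) = 1.140 × (0.3603 + 0.1298) = 0.5587 mg/L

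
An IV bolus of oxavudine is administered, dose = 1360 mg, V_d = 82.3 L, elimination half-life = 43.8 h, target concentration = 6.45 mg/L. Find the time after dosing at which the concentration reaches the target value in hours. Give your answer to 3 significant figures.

C₀ = Dose / Vd = 1360 / 82.3 = 16.52 mg/L
k = ln2 / t½ = 0.693147 / 43.8 = 0.01583 h⁻¹
t = ln(C₀ / C) / k = ln(16.52 / 6.45) / 0.01583
  = ln(2.561) / 0.01583 = 0.9404 / 0.01583 = 59.41 h

59.4 h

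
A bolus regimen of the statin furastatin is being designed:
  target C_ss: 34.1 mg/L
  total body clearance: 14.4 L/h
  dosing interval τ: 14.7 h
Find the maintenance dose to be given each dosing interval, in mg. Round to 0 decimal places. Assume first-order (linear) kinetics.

At steady state, Dose/τ = Css × CL.
Dose = Css × CL × τ = 34.1 × 14.40 × 14.7 = 7218 mg

7218 mg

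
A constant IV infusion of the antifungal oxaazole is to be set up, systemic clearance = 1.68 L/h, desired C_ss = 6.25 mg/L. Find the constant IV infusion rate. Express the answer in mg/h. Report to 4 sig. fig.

At steady state, infusion rate R₀ = Css × CL = 6.25 × 1.680 = 10.50 mg/h

10.50 mg/h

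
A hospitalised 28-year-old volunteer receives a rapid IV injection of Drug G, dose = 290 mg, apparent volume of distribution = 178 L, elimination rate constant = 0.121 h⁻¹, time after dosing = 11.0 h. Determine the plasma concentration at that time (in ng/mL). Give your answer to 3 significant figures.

430 ng/mL

C₀ = Dose / Vd = 290.0 / 178 = 1.629 mg/L
C = C₀ · e^(−k·t) = 1.629 × e^(−0.1210 × 11.0)
  = 1.629 × 0.2642 = 0.4304 mg/L
Convert: 0.4304 mg/L × 1000 = 430.4 ng/mL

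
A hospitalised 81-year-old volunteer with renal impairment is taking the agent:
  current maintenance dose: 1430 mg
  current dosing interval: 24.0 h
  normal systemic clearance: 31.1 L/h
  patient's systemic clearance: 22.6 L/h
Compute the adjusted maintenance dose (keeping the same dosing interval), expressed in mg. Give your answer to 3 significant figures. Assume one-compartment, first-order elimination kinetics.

To keep the same average steady-state level, dosing rate must scale with clearance.
CL ratio = 22.6 / 31.1 = 0.7267
New dose (same interval) = 1430 × 0.7267 = 1039 mg

1040 mg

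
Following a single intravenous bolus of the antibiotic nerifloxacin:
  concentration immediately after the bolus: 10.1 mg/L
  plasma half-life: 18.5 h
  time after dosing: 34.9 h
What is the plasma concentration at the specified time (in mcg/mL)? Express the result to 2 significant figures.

k = ln2 / t½ = 0.693147 / 18.5 = 0.03747 h⁻¹
C = C₀ · e^(−k·t) = 10.10 × e^(−0.03747 × 34.9)
  = 10.10 × 0.2704 = 2.731 mg/L
(2.731 mg/L = 2.731 mcg/mL)

2.7 mcg/mL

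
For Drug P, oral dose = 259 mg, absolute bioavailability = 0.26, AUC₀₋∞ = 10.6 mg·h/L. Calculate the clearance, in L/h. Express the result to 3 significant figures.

CL = F·Dose / AUC = 0.26 × 259 / 10.6 = 6.353 L/h

6.35 L/h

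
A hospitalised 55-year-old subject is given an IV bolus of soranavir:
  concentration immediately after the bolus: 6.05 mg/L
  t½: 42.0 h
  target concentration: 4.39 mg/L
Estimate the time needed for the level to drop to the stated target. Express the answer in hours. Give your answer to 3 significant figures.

k = ln2 / t½ = 0.693147 / 42.0 = 0.01650 h⁻¹
t = ln(C₀ / C) / k = ln(6.050 / 4.39) / 0.01650
  = ln(1.378) / 0.01650 = 0.3206 / 0.01650 = 19.43 h

19.4 h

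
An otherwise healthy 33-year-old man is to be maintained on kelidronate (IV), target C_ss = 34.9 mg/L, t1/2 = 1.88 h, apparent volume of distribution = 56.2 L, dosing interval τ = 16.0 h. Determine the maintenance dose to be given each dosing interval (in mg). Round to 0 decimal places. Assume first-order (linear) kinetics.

11570 mg

k = ln2 / t½ = 0.693147 / 1.88 = 0.3687 h⁻¹
CL = k × Vd = 0.3687 × 56.2 = 20.72 L/h
At steady state, Dose/τ = Css × CL.
Dose = Css × CL × τ = 34.9 × 20.72 × 16.0 = 11570 mg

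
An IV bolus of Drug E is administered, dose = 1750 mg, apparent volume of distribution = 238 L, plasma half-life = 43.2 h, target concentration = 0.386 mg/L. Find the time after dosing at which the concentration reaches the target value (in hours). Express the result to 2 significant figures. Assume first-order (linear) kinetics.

C₀ = Dose / Vd = 1750 / 238 = 7.353 mg/L
k = ln2 / t½ = 0.693147 / 43.2 = 0.01605 h⁻¹
t = ln(C₀ / C) / k = ln(7.353 / 0.386) / 0.01605
  = ln(19.05) / 0.01605 = 2.947 / 0.01605 = 183.6 h

180 h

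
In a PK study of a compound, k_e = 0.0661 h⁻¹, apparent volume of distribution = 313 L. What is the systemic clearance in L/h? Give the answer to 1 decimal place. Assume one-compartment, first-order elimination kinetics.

20.7 L/h

CL = k × Vd = 0.0661 × 313 = 20.69 L/h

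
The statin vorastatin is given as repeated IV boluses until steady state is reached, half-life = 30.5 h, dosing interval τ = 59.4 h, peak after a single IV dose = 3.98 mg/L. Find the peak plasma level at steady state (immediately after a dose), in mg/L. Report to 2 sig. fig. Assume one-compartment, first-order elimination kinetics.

5.4 mg/L

k = ln2 / t½ = 0.693147 / 30.5 = 0.02273 h⁻¹
e^(−kτ) = e^(−0.02273 × 59.4) = 0.2592
Accumulation ratio R = 1 / (1 − e^(−kτ)) = 1 / (1 − 0.2592) = 1.350
Steady-state peak = C₀ × R = 3.98 × 1.350 = 5.373 mg/L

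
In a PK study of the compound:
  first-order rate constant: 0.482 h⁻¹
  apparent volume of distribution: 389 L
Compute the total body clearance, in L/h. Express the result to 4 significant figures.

187.5 L/h

CL = k × Vd = 0.482 × 389 = 187.5 L/h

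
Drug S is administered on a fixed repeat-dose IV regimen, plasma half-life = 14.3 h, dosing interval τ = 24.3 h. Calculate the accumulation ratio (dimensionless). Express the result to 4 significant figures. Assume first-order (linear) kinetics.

1.445

k = ln2 / t½ = 0.693147 / 14.3 = 0.04847 h⁻¹
e^(−kτ) = e^(−0.04847 × 24.3) = 0.3079
Accumulation ratio R = 1 / (1 − e^(−kτ)) = 1 / (1 − 0.3079) = 1.445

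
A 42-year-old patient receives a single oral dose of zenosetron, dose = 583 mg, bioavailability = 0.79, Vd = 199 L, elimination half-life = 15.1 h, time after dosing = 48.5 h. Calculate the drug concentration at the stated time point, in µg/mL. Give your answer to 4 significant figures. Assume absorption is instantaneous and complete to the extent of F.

Amount reaching circulation = F × Dose = 0.79 × 583.0 = 460.6 mg
C₀ = F·Dose / Vd = 460.6 / 199 = 2.315 mg/L
k = ln2 / t½ = 0.693147 / 15.1 = 0.04590 h⁻¹
C = C₀ · e^(−k·t) = 2.315 × e^(−0.04590 × 48.5)
  = 2.315 × 0.1079 = 0.2498 mg/L
(0.2498 mg/L = 0.2498 µg/mL)

0.2498 µg/mL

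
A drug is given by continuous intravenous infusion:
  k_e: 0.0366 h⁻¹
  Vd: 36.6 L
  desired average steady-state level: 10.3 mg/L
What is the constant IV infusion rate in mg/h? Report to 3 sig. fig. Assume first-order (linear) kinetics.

13.8 mg/h

CL = k × Vd = 0.03660 × 36.6 = 1.340 L/h
At steady state, infusion rate R₀ = Css × CL = 10.3 × 1.340 = 13.80 mg/h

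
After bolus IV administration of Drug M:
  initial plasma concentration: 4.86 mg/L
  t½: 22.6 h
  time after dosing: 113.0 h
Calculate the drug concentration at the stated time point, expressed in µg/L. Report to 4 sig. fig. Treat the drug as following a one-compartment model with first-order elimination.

151.9 µg/L

k = ln2 / t½ = 0.693147 / 22.6 = 0.03067 h⁻¹
t / t½ = 113.0 / 22.6 = 5 half-lives
C = C₀ × (1/2)^5 = 4.860 × 0.03125 = 0.1519 mg/L
Convert: 0.1519 mg/L × 1000 = 151.9 µg/L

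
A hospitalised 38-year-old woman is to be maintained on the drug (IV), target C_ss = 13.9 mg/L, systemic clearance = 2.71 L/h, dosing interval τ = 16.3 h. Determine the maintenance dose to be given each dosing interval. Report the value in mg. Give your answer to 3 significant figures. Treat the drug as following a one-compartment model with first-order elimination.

At steady state, Dose/τ = Css × CL.
Dose = Css × CL × τ = 13.9 × 2.710 × 16.3 = 614.0 mg

614 mg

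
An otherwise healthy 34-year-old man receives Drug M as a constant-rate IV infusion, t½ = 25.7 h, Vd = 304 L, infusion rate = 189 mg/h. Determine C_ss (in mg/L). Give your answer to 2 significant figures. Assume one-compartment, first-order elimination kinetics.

k = ln2 / t½ = 0.693147 / 25.7 = 0.02697 h⁻¹
CL = k × Vd = 0.02697 × 304 = 8.199 L/h
At steady state Css = R₀ / CL = 189 / 8.199 = 23.05 mg/L

23 mg/L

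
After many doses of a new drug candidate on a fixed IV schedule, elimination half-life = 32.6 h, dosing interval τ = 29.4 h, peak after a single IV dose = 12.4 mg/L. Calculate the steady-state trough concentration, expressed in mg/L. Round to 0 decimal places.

k = ln2 / t½ = 0.693147 / 32.6 = 0.02126 h⁻¹
e^(−kτ) = e^(−0.02126 × 29.4) = 0.5352
Accumulation ratio R = 1 / (1 − e^(−kτ)) = 1 / (1 − 0.5352) = 2.151
Steady-state trough = C₀ × R × e^(−kτ) = 12.4 × 2.151 × 0.5352 = 14.28 mg/L

14 mg/L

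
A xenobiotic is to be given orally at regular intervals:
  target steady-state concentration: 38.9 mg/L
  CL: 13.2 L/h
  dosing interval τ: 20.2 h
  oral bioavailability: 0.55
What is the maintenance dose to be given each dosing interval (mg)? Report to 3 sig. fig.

18900 mg

At steady state, F × (Dose/τ) = Css × CL.
Dose = Css × CL × τ / F = 38.9 × 13.20 × 20.2 / 0.55 = 18860 mg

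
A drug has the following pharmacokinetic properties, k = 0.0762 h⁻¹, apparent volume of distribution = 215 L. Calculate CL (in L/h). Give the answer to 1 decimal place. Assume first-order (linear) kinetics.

16.4 L/h

CL = k × Vd = 0.0762 × 215 = 16.38 L/h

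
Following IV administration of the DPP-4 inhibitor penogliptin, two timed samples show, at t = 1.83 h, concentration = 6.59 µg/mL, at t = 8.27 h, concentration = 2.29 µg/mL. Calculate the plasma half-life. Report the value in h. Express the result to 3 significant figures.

k = ln(C₁/C₂) / (t₂ − t₁) = ln(6.59/2.29) / (8.27 − 1.83)
  = 1.057 / 6.440 = 0.1641 h⁻¹
t½ = ln2 / k = 0.693147 / 0.1641 = 4.224 h

4.22 h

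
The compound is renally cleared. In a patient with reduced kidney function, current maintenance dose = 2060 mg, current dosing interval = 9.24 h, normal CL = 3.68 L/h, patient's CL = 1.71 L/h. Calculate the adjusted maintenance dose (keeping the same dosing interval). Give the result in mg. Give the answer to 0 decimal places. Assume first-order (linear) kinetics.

To keep the same average steady-state level, dosing rate must scale with clearance.
CL ratio = 1.71 / 3.68 = 0.4647
New dose (same interval) = 2060 × 0.4647 = 957.3 mg

957 mg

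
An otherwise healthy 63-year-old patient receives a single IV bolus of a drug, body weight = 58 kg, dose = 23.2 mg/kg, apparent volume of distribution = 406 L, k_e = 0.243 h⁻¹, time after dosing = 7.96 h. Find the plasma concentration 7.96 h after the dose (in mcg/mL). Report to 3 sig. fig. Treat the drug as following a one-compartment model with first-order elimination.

0.479 mcg/mL

Total dose = 23.2 × 58 = 1346 mg
C₀ = Dose / Vd = 1346 / 406 = 3.315 mg/L
C = C₀ · e^(−k·t) = 3.315 × e^(−0.2430 × 7.96)
  = 3.315 × 0.1445 = 0.4790 mg/L
(0.4790 mg/L = 0.4790 mcg/mL)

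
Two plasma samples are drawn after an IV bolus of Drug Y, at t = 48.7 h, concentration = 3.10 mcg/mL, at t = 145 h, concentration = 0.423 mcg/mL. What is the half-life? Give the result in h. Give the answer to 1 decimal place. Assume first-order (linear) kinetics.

k = ln(C₁/C₂) / (t₂ − t₁) = ln(3.10/0.423) / (145 − 48.7)
  = 1.992 / 96.30 = 0.02069 h⁻¹
t½ = ln2 / k = 0.693147 / 0.02069 = 33.50 h

33.5 h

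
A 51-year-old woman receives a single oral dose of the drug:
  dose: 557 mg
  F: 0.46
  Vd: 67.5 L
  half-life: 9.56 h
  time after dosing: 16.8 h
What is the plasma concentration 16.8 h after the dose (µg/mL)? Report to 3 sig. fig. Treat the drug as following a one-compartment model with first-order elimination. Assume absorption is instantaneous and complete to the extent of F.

Amount reaching circulation = F × Dose = 0.46 × 557.0 = 256.2 mg
C₀ = F·Dose / Vd = 256.2 / 67.5 = 3.796 mg/L
k = ln2 / t½ = 0.693147 / 9.56 = 0.07250 h⁻¹
C = C₀ · e^(−k·t) = 3.796 × e^(−0.07250 × 16.8)
  = 3.796 × 0.2958 = 1.123 mg/L
(1.123 mg/L = 1.123 µg/mL)

1.12 µg/mL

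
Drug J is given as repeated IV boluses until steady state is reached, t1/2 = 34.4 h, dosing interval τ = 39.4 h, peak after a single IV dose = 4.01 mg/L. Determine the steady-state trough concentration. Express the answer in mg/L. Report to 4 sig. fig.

3.309 mg/L

k = ln2 / t½ = 0.693147 / 34.4 = 0.02015 h⁻¹
e^(−kτ) = e^(−0.02015 × 39.4) = 0.4521
Accumulation ratio R = 1 / (1 − e^(−kτ)) = 1 / (1 − 0.4521) = 1.825
Steady-state trough = C₀ × R × e^(−kτ) = 4.01 × 1.825 × 0.4521 = 3.309 mg/L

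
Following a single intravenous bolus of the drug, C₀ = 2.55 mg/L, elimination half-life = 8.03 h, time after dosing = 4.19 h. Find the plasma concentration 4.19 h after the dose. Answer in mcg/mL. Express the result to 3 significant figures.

1.78 mcg/mL

k = ln2 / t½ = 0.693147 / 8.03 = 0.08632 h⁻¹
C = C₀ · e^(−k·t) = 2.550 × e^(−0.08632 × 4.19)
  = 2.550 × 0.6965 = 1.776 mg/L
(1.776 mg/L = 1.776 mcg/mL)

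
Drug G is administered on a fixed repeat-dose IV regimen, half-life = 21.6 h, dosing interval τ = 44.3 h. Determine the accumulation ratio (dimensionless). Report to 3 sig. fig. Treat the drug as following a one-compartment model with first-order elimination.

1.32

k = ln2 / t½ = 0.693147 / 21.6 = 0.03209 h⁻¹
e^(−kτ) = e^(−0.03209 × 44.3) = 0.2413
Accumulation ratio R = 1 / (1 − e^(−kτ)) = 1 / (1 − 0.2413) = 1.318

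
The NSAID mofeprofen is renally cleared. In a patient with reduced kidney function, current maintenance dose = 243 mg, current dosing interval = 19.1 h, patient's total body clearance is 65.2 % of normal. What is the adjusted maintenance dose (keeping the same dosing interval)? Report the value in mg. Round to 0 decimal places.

158 mg

To keep the same average steady-state level, dosing rate must scale with clearance.
CL ratio = 65.2 / 100 = 0.6520
New dose (same interval) = 243 × 0.6520 = 158.4 mg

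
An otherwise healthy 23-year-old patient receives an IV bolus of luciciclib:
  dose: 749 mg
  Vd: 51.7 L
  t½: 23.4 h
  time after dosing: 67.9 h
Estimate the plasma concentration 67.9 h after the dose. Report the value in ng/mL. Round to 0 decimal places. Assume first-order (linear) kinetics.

C₀ = Dose / Vd = 749.0 / 51.7 = 14.49 mg/L
k = ln2 / t½ = 0.693147 / 23.4 = 0.02962 h⁻¹
C = C₀ · e^(−k·t) = 14.49 × e^(−0.02962 × 67.9)
  = 14.49 × 0.1338 = 1.939 mg/L
Convert: 1.939 mg/L × 1000 = 1939 ng/mL

1939 ng/mL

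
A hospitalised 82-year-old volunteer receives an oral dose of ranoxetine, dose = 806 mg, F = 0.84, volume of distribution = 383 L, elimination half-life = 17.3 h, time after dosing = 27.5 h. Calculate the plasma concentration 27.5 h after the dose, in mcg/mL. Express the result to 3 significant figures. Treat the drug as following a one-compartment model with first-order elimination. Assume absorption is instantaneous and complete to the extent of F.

0.587 mcg/mL

Amount reaching circulation = F × Dose = 0.84 × 806.0 = 677.0 mg
C₀ = F·Dose / Vd = 677.0 / 383 = 1.768 mg/L
k = ln2 / t½ = 0.693147 / 17.3 = 0.04007 h⁻¹
C = C₀ · e^(−k·t) = 1.768 × e^(−0.04007 × 27.5)
  = 1.768 × 0.3322 = 0.5873 mg/L
(0.5873 mg/L = 0.5873 mcg/mL)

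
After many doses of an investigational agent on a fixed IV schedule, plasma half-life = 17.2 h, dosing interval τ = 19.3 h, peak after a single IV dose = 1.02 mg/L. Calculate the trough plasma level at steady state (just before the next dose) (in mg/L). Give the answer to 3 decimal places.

0.867 mg/L

k = ln2 / t½ = 0.693147 / 17.2 = 0.04030 h⁻¹
e^(−kτ) = e^(−0.04030 × 19.3) = 0.4594
Accumulation ratio R = 1 / (1 − e^(−kτ)) = 1 / (1 − 0.4594) = 1.850
Steady-state trough = C₀ × R × e^(−kτ) = 1.02 × 1.850 × 0.4594 = 0.8669 mg/L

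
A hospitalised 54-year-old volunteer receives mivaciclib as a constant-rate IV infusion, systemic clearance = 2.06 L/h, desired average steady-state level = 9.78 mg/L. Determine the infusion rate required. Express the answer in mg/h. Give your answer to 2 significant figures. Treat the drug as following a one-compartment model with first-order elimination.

20 mg/h

At steady state, infusion rate R₀ = Css × CL = 9.78 × 2.060 = 20.15 mg/h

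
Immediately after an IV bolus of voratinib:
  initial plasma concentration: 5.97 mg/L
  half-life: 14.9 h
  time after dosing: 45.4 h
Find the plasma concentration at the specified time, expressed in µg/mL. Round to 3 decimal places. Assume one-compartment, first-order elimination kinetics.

k = ln2 / t½ = 0.693147 / 14.9 = 0.04652 h⁻¹
C = C₀ · e^(−k·t) = 5.970 × e^(−0.04652 × 45.4)
  = 5.970 × 0.1210 = 0.7224 mg/L
(0.7224 mg/L = 0.7224 µg/mL)

0.722 µg/mL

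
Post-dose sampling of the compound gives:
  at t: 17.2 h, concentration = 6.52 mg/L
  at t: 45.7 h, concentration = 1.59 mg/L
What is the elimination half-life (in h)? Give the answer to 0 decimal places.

14 h

k = ln(C₁/C₂) / (t₂ − t₁) = ln(6.52/1.59) / (45.7 − 17.2)
  = 1.411 / 28.50 = 0.04951 h⁻¹
t½ = ln2 / k = 0.693147 / 0.04951 = 14.00 h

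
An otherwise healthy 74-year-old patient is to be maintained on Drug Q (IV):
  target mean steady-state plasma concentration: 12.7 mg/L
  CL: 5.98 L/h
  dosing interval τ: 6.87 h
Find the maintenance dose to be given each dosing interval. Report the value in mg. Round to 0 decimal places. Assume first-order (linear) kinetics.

522 mg

At steady state, Dose/τ = Css × CL.
Dose = Css × CL × τ = 12.7 × 5.980 × 6.87 = 521.7 mg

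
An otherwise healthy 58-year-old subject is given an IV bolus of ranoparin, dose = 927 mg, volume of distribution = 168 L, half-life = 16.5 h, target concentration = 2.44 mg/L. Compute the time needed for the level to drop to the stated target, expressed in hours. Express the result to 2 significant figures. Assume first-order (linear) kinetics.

19 h

C₀ = Dose / Vd = 927.0 / 168 = 5.518 mg/L
k = ln2 / t½ = 0.693147 / 16.5 = 0.04201 h⁻¹
t = ln(C₀ / C) / k = ln(5.518 / 2.44) / 0.04201
  = ln(2.261) / 0.04201 = 0.8158 / 0.04201 = 19.42 h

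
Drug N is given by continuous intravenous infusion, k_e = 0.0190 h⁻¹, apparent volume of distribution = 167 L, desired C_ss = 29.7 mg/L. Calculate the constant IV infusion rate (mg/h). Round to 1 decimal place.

CL = k × Vd = 0.01900 × 167 = 3.173 L/h
At steady state, infusion rate R₀ = Css × CL = 29.7 × 3.173 = 94.24 mg/h

94.2 mg/h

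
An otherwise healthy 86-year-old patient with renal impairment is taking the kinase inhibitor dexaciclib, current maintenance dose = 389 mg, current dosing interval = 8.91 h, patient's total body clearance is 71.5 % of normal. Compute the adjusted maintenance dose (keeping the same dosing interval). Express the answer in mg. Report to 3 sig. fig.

278 mg

To keep the same average steady-state level, dosing rate must scale with clearance.
CL ratio = 71.5 / 100 = 0.7150
New dose (same interval) = 389 × 0.7150 = 278.1 mg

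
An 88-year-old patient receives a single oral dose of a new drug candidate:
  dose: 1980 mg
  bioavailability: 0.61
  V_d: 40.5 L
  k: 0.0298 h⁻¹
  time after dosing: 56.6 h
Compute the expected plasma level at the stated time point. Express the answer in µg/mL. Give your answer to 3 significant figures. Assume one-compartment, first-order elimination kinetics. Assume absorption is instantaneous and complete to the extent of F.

Amount reaching circulation = F × Dose = 0.61 × 1980 = 1208 mg
C₀ = F·Dose / Vd = 1208 / 40.5 = 29.83 mg/L
C = C₀ · e^(−k·t) = 29.83 × e^(−0.02980 × 56.6)
  = 29.83 × 0.1851 = 5.522 mg/L
(5.522 mg/L = 5.522 µg/mL)

5.52 µg/mL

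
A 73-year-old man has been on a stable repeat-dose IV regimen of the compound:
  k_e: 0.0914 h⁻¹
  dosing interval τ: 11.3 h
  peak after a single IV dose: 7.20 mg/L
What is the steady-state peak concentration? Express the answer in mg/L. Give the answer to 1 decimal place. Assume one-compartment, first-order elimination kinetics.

e^(−kτ) = e^(−0.09140 × 11.3) = 0.3560
Accumulation ratio R = 1 / (1 − e^(−kτ)) = 1 / (1 − 0.3560) = 1.553
Steady-state peak = C₀ × R = 7.20 × 1.553 = 11.18 mg/L

11.2 mg/L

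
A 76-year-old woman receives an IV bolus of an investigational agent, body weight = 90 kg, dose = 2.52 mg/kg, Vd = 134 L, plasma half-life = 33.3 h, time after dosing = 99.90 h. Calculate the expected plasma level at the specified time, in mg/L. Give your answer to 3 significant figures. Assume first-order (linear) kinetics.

0.212 mg/L

Total dose = 2.52 × 90 = 226.8 mg
C₀ = Dose / Vd = 226.8 / 134 = 1.693 mg/L
k = ln2 / t½ = 0.693147 / 33.3 = 0.02082 h⁻¹
t / t½ = 99.90 / 33.3 = 3 half-lives
C = C₀ × (1/2)^3 = 1.693 × 0.1250 = 0.2116 mg/L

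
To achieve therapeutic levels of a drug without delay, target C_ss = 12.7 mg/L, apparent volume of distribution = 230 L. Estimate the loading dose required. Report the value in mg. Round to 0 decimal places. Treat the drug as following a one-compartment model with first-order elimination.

LD = Css × Vd = 12.7 × 230 = 2921 mg

2921 mg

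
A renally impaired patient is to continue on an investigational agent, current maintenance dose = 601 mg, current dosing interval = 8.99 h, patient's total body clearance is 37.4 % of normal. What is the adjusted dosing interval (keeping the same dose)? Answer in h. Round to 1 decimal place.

24.0 h

To keep the same average steady-state level, dosing rate must scale with clearance.
CL ratio = 37.4 / 100 = 0.3740
New interval (same dose) = 8.99 / 0.3740 = 24.04 h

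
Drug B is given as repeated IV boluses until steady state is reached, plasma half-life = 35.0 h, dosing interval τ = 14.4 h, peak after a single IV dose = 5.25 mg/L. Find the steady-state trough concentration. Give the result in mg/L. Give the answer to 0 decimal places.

16 mg/L

k = ln2 / t½ = 0.693147 / 35.0 = 0.01980 h⁻¹
e^(−kτ) = e^(−0.01980 × 14.4) = 0.7519
Accumulation ratio R = 1 / (1 − e^(−kτ)) = 1 / (1 − 0.7519) = 4.031
Steady-state trough = C₀ × R × e^(−kτ) = 5.25 × 4.031 × 0.7519 = 15.91 mg/L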